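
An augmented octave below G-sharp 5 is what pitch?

An octave keeps the letter name G, an octave down from G.
An augmented octave is 13 semitones; 13 semitones down from G#5 gives G4.

G 4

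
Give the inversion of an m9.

First reduce the compound minor ninth to its simple form, a minor second.
Inverted interval numbers add to nine, so a second pairs with a seventh (2 + 7 = 9).
The quality also flips — minor becomes major — giving a major seventh.

major 7th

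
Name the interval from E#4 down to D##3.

minor 9th

Descending from E#4 to D##3 is the same interval as ascending D##3 to E#4.
D to E spans two letter names (D-E), plus an octave: a ninth.
A major ninth would be 14 semitones, but D##3 to E#4 is 13 — one semitone narrower, making it a minor ninth.
(Equivalently, a compound minor second: a minor second plus an octave.)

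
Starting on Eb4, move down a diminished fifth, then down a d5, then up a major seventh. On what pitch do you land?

C##4

Down a diminished fifth from Eb4: A3 (6 semitones down).
Down a diminished fifth from A3: D#3 (6 semitones down).
A major seventh up from D#3 is C##4.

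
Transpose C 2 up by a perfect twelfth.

The twelfth's letter: C up five letter names plus an octave → G.
Moving 19 semitones up from C2 (the size of a perfect twelfth) reaches G3.

G 3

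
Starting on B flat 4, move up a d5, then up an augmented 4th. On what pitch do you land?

Up a diminished fifth from Bb4: Fb5 (6 semitones up).
An augmented fourth up from Fb5 is Bb5.

B flat 5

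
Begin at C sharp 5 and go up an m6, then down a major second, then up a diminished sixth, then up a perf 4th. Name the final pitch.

A double-flat 6

A minor sixth up from C#5 is A5.
Down a major second from A5: G5 (2 semitones down).
G5 up a diminished sixth → Ebb6 (7 semitones).
A perfect fourth up from Ebb6 is Abb6.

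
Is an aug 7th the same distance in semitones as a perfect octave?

Both span 12 semitones: an augmented seventh and a perfect octave are the same chromatic distance.

Yes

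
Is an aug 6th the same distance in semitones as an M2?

No

10 semitones (augmented sixth) vs 2 semitones (major second): not equal.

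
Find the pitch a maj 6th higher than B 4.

The sixth takes the letter from B up to G.
A major sixth spans 9 semitones, so from B4 the target pitch is G#5.

G sharp 5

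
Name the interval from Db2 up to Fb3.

D to F spans three letter names (D-E-F), plus an octave — that makes it a tenth of some quality.
Db2 to Fb3 is 15 semitones, a half step short of the major tenth (16), so this is minor.
(Equivalently, a compound minor third: a minor third plus an octave.)

m10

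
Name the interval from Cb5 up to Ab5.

M6

C to A spans six letter names (C-D-E-F-G-A), so the interval is some kind of sixth.
The major sixth spans 9 semitones, and Cb5 to Ab5 is exactly 9 semitones — so this is a major sixth.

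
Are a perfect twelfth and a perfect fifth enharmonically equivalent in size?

A perfect twelfth spans 19 semitones; a perfect fifth spans 7 semitones. They differ by 12.

No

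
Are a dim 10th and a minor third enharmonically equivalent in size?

No

14 semitones (diminished tenth) vs 3 semitones (minor third): not equal.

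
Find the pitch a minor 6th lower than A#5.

Six letter names down from A: C.
Moving 8 semitones down from A#5 (the size of a minor sixth) reaches C##5.

C##5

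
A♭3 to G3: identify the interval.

m2

Descending from Ab3 to G3 is the same interval as ascending G3 to Ab3.
G to A spans two letter names (G-A): a second.
At 1 semitone, G3→Ab3 falls one short of a major second: minor.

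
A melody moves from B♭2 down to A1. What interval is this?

m9

Descending from Bb2 to A1 is the same interval as ascending A1 to Bb2.
A to B spans two letter names (A-B), plus an octave: a ninth.
A1 to Bb2 is 13 semitones, a half step short of the major ninth (14), so this is minor.
(Equivalently, a compound minor second: a minor second plus an octave.)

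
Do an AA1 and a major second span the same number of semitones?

Yes

A doubly augmented unison spans 2 semitones, and a major second also spans 2 semitones — they're enharmonic.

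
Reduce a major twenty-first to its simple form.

Subtracting seven from the interval number removes an octave: 21 − 14 = 7.
That makes a major twenty-first a compound major seventh — 2 octaves plus a major seventh.

major 7th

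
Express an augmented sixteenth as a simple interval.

Subtracting seven from the interval number removes an octave: 16 − 14 = 2.
Quality carries through unchanged, so the simple form is an augmented second.

A2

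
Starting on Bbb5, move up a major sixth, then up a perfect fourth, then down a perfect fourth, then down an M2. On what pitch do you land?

Up a major sixth from Bbb5: Gb6 (9 semitones up).
A perfect fourth up from Gb6 is Cb7.
Down a perfect fourth from Cb7: Gb6 (5 semitones down).
Gb6 down a major second → Fb6 (2 semitones).

Fb6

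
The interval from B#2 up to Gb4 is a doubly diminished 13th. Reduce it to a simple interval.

Take out an octave (7 from the number): 13 − 7 = 6.
So a doubly diminished thirteenth is an octave plus a doubly diminished sixth. The quality is unchanged.

doubly diminished sixth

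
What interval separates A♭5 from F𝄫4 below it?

augmented tenth

Descending from Ab5 to Fbb4 is the same interval as ascending Fbb4 to Ab5.
F to A spans three letter names (F-G-A), plus an octave: a tenth.
A major tenth would be 16 semitones; Fbb4 to Ab5 is 17, one semitone wider, so the interval is augmented.
(Equivalently, a compound augmented third: an augmented third plus an octave.)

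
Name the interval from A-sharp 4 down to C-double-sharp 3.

minor thirteenth

Descending from A#4 to C##3 is the same interval as ascending C##3 to A#4.
C to A spans six letter names (C-D-E-F-G-A), plus an octave — that makes it a thirteenth of some quality.
At 20 semitones, C##3→A#4 falls one short of a major thirteenth: minor.
(Equivalently, a compound minor sixth: a minor sixth plus an octave.)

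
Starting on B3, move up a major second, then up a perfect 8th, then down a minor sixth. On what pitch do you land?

E#4

A major second up from B3 is C#4.
A perfect octave up from C#4 is C#5.
C#5 down a minor sixth → E#4 (8 semitones).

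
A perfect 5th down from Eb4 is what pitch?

Counting five letter names down from E lands on A.
A perfect fifth spans 7 semitones, so from Eb4 the target pitch is Ab3.

Ab3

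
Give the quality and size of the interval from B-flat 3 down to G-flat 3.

Descending from Bb3 to Gb3 is the same interval as ascending Gb3 to Bb3.
G to B spans three letter names (G-A-B) — that makes it a third of some quality.
The major third spans 4 semitones, and Gb3 to Bb3 is exactly 4 semitones — so this is a major third.

major third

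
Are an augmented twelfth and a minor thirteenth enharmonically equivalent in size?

Yes

Both span 20 semitones: an augmented twelfth and a minor thirteenth are the same chromatic distance.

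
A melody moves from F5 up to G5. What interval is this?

major 2nd

F to G spans two letter names (F-G), so the interval is some kind of second.
Counting semitones, F5→G5 is 2, which is the major second.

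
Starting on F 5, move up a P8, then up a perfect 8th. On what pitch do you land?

A perfect octave up from F5 is F6.
F6 up a perfect octave → F7 (12 semitones).

F 7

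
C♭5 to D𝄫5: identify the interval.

m2

C to D spans two letter names (C-D): a second.
At 1 semitone, Cb5→Dbb5 falls one short of a major second: minor.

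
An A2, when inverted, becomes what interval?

d7

Inverted interval numbers add to nine, so a second pairs with a seventh (2 + 7 = 9).
And augmented becomes diminished under inversion, so we get a diminished seventh.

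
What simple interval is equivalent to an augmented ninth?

Each octave removed subtracts seven from the number: 9 − 7 = 2.
That makes an augmented ninth a compound augmented second — an octave plus an augmented second.

A2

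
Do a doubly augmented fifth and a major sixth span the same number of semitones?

Yes

A doubly augmented fifth spans 9 semitones, and a major sixth also spans 9 semitones — they're enharmonic.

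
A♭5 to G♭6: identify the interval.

A to G spans seven letter names (A-B-C-D-E-F-G), so the interval is some kind of seventh.
At 10 semitones, Ab5→Gb6 falls one short of a major seventh: minor.

minor seventh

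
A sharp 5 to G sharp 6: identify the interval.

A to G spans seven letter names (A-B-C-D-E-F-G) — that makes it a seventh of some quality.
A major seventh would be 11 semitones, but A#5 to G#6 is 10 — one semitone narrower, making it a minor seventh.

minor seventh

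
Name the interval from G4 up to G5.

perfect octave

G to G is the same letter name, plus an octave: an octave.
G4 to G5 is 12 semitones, matching the perfect octave exactly, so the quality is perfect.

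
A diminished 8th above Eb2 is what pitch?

Ebb3

For an octave the letter name doesn't change: still E, an octave up.
Moving 11 semitones up from Eb2 (the size of a diminished octave) reaches Ebb3.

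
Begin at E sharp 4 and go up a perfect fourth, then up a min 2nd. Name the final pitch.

B 4

Up a perfect fourth from E#4: A#4 (5 semitones up).
A#4 up a minor second → B4 (1 semitone).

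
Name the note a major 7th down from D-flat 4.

Seven letter names down from D: E.
Moving 11 semitones down from Db4 (the size of a major seventh) reaches Ebb3.

E-double-flat 3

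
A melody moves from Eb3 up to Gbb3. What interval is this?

diminished 3rd

E to G spans three letter names (E-F-G): a third.
A major third would be 4 semitones; Eb3 to Gbb3 is 2, two semitones narrower, so the interval is diminished.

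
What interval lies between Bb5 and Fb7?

B to F spans five letter names (B-C-D-E-F), plus an octave: a twelfth.
Bb5 to Fb7 spans 18 semitones — one semitone narrower than the perfect twelfth (19) — giving a diminished twelfth.
(Equivalently, a compound diminished fifth: a diminished fifth plus an octave.)

diminished twelfth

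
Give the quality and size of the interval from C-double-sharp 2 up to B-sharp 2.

minor seventh

C to B spans seven letter names (C-D-E-F-G-A-B): a seventh.
C##2 to B#2 is 10 semitones, a half step short of the major seventh (11), so this is minor.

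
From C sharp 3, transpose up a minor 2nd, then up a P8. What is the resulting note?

Up a minor second from C#3: D3 (1 semitone up).
Up a perfect octave from D3: D4 (12 semitones up).

D 4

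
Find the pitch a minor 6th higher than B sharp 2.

G sharp 3

Counting six letter names up from B lands on G.
A minor sixth spans 8 semitones, so from B#2 the target pitch is G#3.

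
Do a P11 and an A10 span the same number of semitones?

Both span 17 semitones: a perfect eleventh and an augmented tenth are the same chromatic distance.

Yes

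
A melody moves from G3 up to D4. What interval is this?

G to D spans five letter names (G-A-B-C-D), so the interval is some kind of fifth.
Counting semitones, G3→D4 is 7, which is the perfect fifth.

P5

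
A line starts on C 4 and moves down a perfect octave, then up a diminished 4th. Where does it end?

F flat 3

Down a perfect octave from C4: C3 (12 semitones down).
C3 up a diminished fourth → Fb3 (4 semitones).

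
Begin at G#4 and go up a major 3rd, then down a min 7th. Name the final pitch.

C##4

Up a major third from G#4: B#4 (4 semitones up).
B#4 down a minor seventh → C##4 (10 semitones).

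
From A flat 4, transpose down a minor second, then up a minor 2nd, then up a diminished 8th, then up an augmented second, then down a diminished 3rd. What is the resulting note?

G sharp 5

A minor second down from Ab4 is G4.
G4 up a minor second → Ab4 (1 semitone).
Ab4 up a diminished octave → Abb5 (11 semitones).
Abb5 up an augmented second → Bb5 (3 semitones).
Bb5 down a diminished third → G#5 (2 semitones).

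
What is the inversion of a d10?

First reduce the compound diminished tenth to its simple form, a diminished third.
Interval numbers invert to sum to nine: 3 + 6 = 9, so a third inverts to a sixth.
And diminished becomes augmented under inversion, so we get an augmented sixth.

augmented 6th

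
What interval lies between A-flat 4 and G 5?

major 7th

A to G spans seven letter names (A-B-C-D-E-F-G): a seventh.
Ab4 to G5 is 11 semitones, matching the major seventh exactly, so the quality is major.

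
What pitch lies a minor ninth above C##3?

D#4

Two letters up from C (plus an octave) reaches D.
A minor ninth spans 13 semitones, so from C##3 the target pitch is D#4.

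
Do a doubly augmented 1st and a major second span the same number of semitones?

Yes

A doubly augmented unison = 2 semitones = a major second; enharmonically equal.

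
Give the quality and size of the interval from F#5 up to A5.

minor third

F to A spans three letter names (F-G-A) — that makes it a third of some quality.
At 3 semitones, F#5→A5 falls one short of a major third: minor.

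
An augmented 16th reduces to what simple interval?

augmented second

Subtracting seven from the interval number removes an octave: 16 − 14 = 2.
So an augmented sixteenth is 2 octaves plus an augmented second. The quality is unchanged.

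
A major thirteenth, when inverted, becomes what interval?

First reduce the compound major thirteenth to its simple form, a major sixth.
Inverted interval numbers add to nine, so a sixth pairs with a third (6 + 3 = 9).
And major becomes minor under inversion, so we get a minor third.

minor 3rd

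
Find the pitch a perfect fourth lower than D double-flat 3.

Four letter names down from D: A.
A perfect fourth spans 5 semitones, so from Dbb3 the target pitch is Abb2.

A double-flat 2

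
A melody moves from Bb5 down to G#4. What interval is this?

Descending from Bb5 to G#4 is the same interval as ascending G#4 to Bb5.
G to B spans three letter names (G-A-B), plus an octave, so the interval is some kind of tenth.
A major tenth would be 16 semitones; G#4 to Bb5 is 14, two semitones narrower, so the interval is diminished.
(Equivalently, a compound diminished third: a diminished third plus an octave.)

diminished tenth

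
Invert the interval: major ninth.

First reduce the compound major ninth to its simple form, a major second.
Inverted interval numbers add to nine, so a second pairs with a seventh (2 + 7 = 9).
And major becomes minor under inversion, so we get a minor seventh.

minor 7th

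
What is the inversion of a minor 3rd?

The rule of nine gives the new number: 9 − 3 = 6, so a third becomes a sixth.
The quality also flips — minor becomes major — giving a major sixth.

major 6th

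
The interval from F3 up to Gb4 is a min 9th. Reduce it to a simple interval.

Each octave removed subtracts seven from the number: 9 − 7 = 2.
Quality carries through unchanged, so the simple form is a minor second.

m2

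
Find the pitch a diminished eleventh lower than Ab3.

The eleventh's letter: A down four letter names plus an octave → E.
A diminished eleventh is 16 semitones; 16 semitones down from Ab3 gives E2.

E2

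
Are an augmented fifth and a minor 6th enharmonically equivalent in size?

Both span 8 semitones: an augmented fifth and a minor sixth are the same chromatic distance.

Yes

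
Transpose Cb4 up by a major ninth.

The ninth's letter: C up two letter names plus an octave → D.
A major ninth spans 14 semitones, so from Cb4 the target pitch is Db5.

Db5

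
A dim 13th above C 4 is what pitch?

A double-flat 5

Six letters up from C (plus an octave) reaches A.
A diminished thirteenth spans 19 semitones, so from C4 the target pitch is Abb5.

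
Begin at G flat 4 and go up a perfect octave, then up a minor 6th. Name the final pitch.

E double-flat 6

Gb4 up a perfect octave → Gb5 (12 semitones).
Up a minor sixth from Gb5: Ebb6 (8 semitones up).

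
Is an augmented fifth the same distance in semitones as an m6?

Yes

Both span 8 semitones: an augmented fifth and a minor sixth are the same chromatic distance.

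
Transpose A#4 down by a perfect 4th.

E#4

Four letter names down from A: E.
A perfect fourth spans 5 semitones, so from A#4 the target pitch is E#4.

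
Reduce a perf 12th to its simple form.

perfect 5th

Subtracting seven from the interval number removes an octave: 12 − 7 = 5.
So a perfect twelfth is an octave plus a perfect fifth. The quality is unchanged.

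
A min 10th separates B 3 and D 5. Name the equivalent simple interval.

Take out an octave (7 from the number): 10 − 7 = 3.
Quality carries through unchanged, so the simple form is a minor third.

minor third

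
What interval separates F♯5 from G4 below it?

Descending from F#5 to G4 is the same interval as ascending G4 to F#5.
G to F spans seven letter names (G-A-B-C-D-E-F): a seventh.
G4 to F#5 is 11 semitones, matching the major seventh exactly, so the quality is major.

major seventh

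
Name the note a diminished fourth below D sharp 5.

A double-sharp 4

Counting four letter names down from D lands on A.
A diminished fourth spans 4 semitones, so from D#5 the target pitch is A##4.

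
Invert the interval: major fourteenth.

First reduce the compound major fourteenth to its simple form, a major seventh.
The rule of nine gives the new number: 9 − 7 = 2, so a seventh becomes a second.
The quality also flips — major becomes minor — giving a minor second.

minor second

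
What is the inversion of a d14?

First reduce the compound diminished fourteenth to its simple form, a diminished seventh.
Interval numbers invert to sum to nine: 7 + 2 = 9, so a seventh inverts to a second.
Quality inverts too: diminished becomes augmented. That makes the inversion an augmented second.

augmented second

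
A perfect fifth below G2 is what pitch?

Counting five letter names down from G lands on C.
Moving 7 semitones down from G2 (the size of a perfect fifth) reaches C2.

C2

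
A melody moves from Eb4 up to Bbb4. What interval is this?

diminished fifth

E to B spans five letter names (E-F-G-A-B), so the interval is some kind of fifth.
A perfect fifth would be 7 semitones; Eb4 to Bbb4 is 6, one semitone narrower, so the interval is diminished.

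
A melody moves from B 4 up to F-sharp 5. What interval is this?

perfect fifth

B to F spans five letter names (B-C-D-E-F), so the interval is some kind of fifth.
Counting semitones, B4→F#5 is 7, which is the perfect fifth.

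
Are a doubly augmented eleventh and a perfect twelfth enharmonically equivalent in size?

Yes

A doubly augmented eleventh = 19 semitones = a perfect twelfth; enharmonically equal.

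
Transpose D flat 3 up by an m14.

C flat 5

Seven letters up from D (plus an octave) reaches C.
A minor fourteenth spans 22 semitones, so from Db3 the target pitch is Cb5.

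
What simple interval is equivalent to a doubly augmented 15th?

AA8

Take out an octave (7 from the number): 15 − 7 = 8.
Quality carries through unchanged, so the simple form is a doubly augmented octave.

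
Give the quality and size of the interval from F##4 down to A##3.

minor sixth

Descending from F##4 to A##3 is the same interval as ascending A##3 to F##4.
A to F spans six letter names (A-B-C-D-E-F): a sixth.
A major sixth would be 9 semitones, but A##3 to F##4 is 8 — one semitone narrower, making it a minor sixth.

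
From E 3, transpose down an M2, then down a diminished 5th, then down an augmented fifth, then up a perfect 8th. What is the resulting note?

C 3

A major second down from E3 is D3.
A diminished fifth down from D3 is G#2.
G#2 down an augmented fifth → C2 (8 semitones).
C2 up a perfect octave → C3 (12 semitones).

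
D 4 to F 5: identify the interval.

D to F spans three letter names (D-E-F), plus an octave, so the interval is some kind of tenth.
D4 to F5 is 15 semitones, a half step short of the major tenth (16), so this is minor.
(Equivalently, a compound minor third: a minor third plus an octave.)

minor 10th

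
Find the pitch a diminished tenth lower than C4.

The tenth's letter: C down three letter names plus an octave → A.
Moving 14 semitones down from C4 (the size of a diminished tenth) reaches A#2.

A#2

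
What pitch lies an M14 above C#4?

B#5

Seven letters up from C (plus an octave) reaches B.
A major fourteenth is 23 semitones; 23 semitones up from C#4 gives B#5.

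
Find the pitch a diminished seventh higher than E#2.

D3

Counting seven letter names up from E lands on D.
A diminished seventh is 9 semitones; 9 semitones up from E#2 gives D3.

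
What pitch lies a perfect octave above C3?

For an octave the letter name doesn't change: still C, an octave up.
A perfect octave is 12 semitones; 12 semitones up from C3 gives C4.

C4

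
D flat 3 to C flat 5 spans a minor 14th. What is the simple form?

minor 7th

Take out an octave (7 from the number): 14 − 7 = 7.
Quality carries through unchanged, so the simple form is a minor seventh.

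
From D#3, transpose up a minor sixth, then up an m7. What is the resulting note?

A4

A minor sixth up from D#3 is B3.
Up a minor seventh from B3: A4 (10 semitones up).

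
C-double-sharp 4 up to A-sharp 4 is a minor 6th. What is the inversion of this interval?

major third

Inverted interval numbers add to nine, so a sixth pairs with a third (6 + 3 = 9).
Quality inverts too: minor becomes major. That makes the inversion a major third.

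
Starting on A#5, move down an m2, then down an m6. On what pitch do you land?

Down a minor second from A#5: G##5 (1 semitone down).
A minor sixth down from G##5 is B##4.

B##4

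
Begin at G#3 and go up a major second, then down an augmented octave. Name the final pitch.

G#3 up a major second → A#3 (2 semitones).
An augmented octave down from A#3 is A2.

A2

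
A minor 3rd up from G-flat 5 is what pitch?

B-double-flat 5

Counting three letter names up from G lands on B.
A minor third is 3 semitones; 3 semitones up from Gb5 gives Bbb5.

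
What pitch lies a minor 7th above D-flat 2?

C-flat 3

Seven letter names up from D: C.
Moving 10 semitones up from Db2 (the size of a minor seventh) reaches Cb3.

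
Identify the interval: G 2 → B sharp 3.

augmented tenth

G to B spans three letter names (G-A-B), plus an octave — that makes it a tenth of some quality.
A major tenth would be 16 semitones; G2 to B#3 is 17, one semitone wider, so the interval is augmented.
(Equivalently, a compound augmented third: an augmented third plus an octave.)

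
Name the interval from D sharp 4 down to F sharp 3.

major sixth

Descending from D#4 to F#3 is the same interval as ascending F#3 to D#4.
F to D spans six letter names (F-G-A-B-C-D) — that makes it a sixth of some quality.
F#3 to D#4 is 9 semitones, matching the major sixth exactly, so the quality is major.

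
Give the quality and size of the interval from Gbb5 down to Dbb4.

perfect eleventh

Descending from Gbb5 to Dbb4 is the same interval as ascending Dbb4 to Gbb5.
D to G spans four letter names (D-E-F-G), plus an octave — that makes it an eleventh of some quality.
The perfect eleventh spans 17 semitones, and Dbb4 to Gbb5 is exactly 17 semitones — so this is a perfect eleventh.
(Equivalently, a compound perfect fourth: a perfect fourth plus an octave.)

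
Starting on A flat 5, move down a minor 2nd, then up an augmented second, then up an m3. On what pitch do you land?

C sharp 6

Down a minor second from Ab5: G5 (1 semitone down).
Up an augmented second from G5: A#5 (3 semitones up).
Up a minor third from A#5: C#6 (3 semitones up).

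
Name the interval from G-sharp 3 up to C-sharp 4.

G to C spans four letter names (G-A-B-C) — that makes it a fourth of some quality.
The perfect fourth spans 5 semitones, and G#3 to C#4 is exactly 5 semitones — so this is a perfect fourth.

perfect fourth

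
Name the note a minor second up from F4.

The second takes the letter from F up to G.
A minor second is 1 semitone; 1 semitone up from F4 gives Gb4.

Gb4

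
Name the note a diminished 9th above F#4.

Two letters up from F (plus an octave) reaches G.
A diminished ninth spans 12 semitones, so from F#4 the target pitch is Gb5.

Gb5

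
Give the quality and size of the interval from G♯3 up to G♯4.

G to G is the same letter name, plus an octave, so the interval is some kind of octave.
The perfect octave spans 12 semitones, and G#3 to G#4 is exactly 12 semitones — so this is a perfect octave.

P8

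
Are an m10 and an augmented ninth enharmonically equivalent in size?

Yes

Both span 15 semitones: a minor tenth and an augmented ninth are the same chromatic distance.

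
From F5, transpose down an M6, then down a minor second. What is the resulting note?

G4

F5 down a major sixth → Ab4 (9 semitones).
A minor second down from Ab4 is G4.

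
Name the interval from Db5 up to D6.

A8

D to D is the same letter name, plus an octave, so the interval is some kind of octave.
The perfect octave is 12 semitones; here we have 13, one semitone wider: augmented.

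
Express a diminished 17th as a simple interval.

Subtracting seven from the interval number removes an octave: 17 − 14 = 3.
So a diminished seventeenth is 2 octaves plus a diminished third. The quality is unchanged.

diminished third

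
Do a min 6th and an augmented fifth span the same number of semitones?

Yes

Both span 8 semitones: a minor sixth and an augmented fifth are the same chromatic distance.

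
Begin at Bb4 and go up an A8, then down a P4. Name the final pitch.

F#5

An augmented octave up from Bb4 is B5.
Down a perfect fourth from B5: F#5 (5 semitones down).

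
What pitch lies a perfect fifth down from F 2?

B-flat 1

Counting five letter names down from F lands on B.
A perfect fifth spans 7 semitones, so from F2 the target pitch is Bb1.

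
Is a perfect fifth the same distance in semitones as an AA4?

Yes

A perfect fifth spans 7 semitones, and a doubly augmented fourth also spans 7 semitones — they're enharmonic.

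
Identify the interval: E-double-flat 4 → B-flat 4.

augmented fifth

E to B spans five letter names (E-F-G-A-B): a fifth.
Ebb4 to Bb4 spans 8 semitones — one semitone wider than the perfect fifth (7) — giving an augmented fifth.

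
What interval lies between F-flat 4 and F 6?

A15

F to F is the same letter name, plus 2 octaves — that makes it a fifteenth of some quality.
The perfect fifteenth is 24 semitones; here we have 25, one semitone wider: augmented.
(Equivalently, a compound augmented octave: an augmented octave plus an octave.)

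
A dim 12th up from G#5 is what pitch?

Five letters up from G (plus an octave) reaches D.
A diminished twelfth spans 18 semitones, so from G#5 the target pitch is D7.

D7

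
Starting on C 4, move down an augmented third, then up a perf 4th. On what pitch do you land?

D double-flat 4

Down an augmented third from C4: Abb3 (5 semitones down).
Abb3 up a perfect fourth → Dbb4 (5 semitones).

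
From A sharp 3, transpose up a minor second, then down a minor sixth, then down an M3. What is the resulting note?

B 2

Up a minor second from A#3: B3 (1 semitone up).
B3 down a minor sixth → D#3 (8 semitones).
Down a major third from D#3: B2 (4 semitones down).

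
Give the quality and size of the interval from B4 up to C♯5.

B to C spans two letter names (B-C) — that makes it a second of some quality.
The major second spans 2 semitones, and B4 to C#5 is exactly 2 semitones — so this is a major second.

major second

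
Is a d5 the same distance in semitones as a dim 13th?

A diminished fifth spans 6 semitones; a diminished thirteenth spans 19 semitones. They differ by 13.

No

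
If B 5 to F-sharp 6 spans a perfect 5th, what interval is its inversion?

The rule of nine gives the new number: 9 − 5 = 4, so a fifth becomes a fourth.
The quality also flips — perfect stays perfect — giving a perfect fourth.

perfect fourth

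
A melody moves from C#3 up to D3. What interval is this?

C to D spans two letter names (C-D), so the interval is some kind of second.
C#3 to D3 is 1 semitone, a half step short of the major second (2), so this is minor.

minor second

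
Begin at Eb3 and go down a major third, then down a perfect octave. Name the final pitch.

Eb3 down a major third → Cb3 (4 semitones).
Down a perfect octave from Cb3: Cb2 (12 semitones down).

Cb2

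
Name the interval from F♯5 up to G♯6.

major 9th

F to G spans two letter names (F-G), plus an octave, so the interval is some kind of ninth.
F#5 to G#6 is 14 semitones, matching the major ninth exactly, so the quality is major.
(Equivalently, a compound major second: a major second plus an octave.)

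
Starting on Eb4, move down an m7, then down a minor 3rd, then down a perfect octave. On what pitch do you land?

D2

Eb4 down a minor seventh → F3 (10 semitones).
F3 down a minor third → D3 (3 semitones).
D3 down a perfect octave → D2 (12 semitones).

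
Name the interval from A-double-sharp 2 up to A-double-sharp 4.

perfect 15th

A to A is the same letter name, plus 2 octaves — that makes it a fifteenth of some quality.
Counting semitones, A##2→A##4 is 24, which is the perfect fifteenth.
(Equivalently, a compound perfect octave: a perfect octave plus an octave.)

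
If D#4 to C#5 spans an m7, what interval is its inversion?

The rule of nine gives the new number: 9 − 7 = 2, so a seventh becomes a second.
Quality inverts too: minor becomes major. That makes the inversion a major second.

major 2nd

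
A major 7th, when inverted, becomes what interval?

Interval numbers invert to sum to nine: 7 + 2 = 9, so a seventh inverts to a second.
And major becomes minor under inversion, so we get a minor second.

minor second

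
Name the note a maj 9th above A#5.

B#6

Counting two letter names plus an octave up from A lands on B.
A major ninth is 14 semitones; 14 semitones up from A#5 gives B#6.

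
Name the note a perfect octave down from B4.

B3

For an octave the letter name doesn't change: still B, an octave down.
A perfect octave spans 12 semitones, so from B4 the target pitch is B3.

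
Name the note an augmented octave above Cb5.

The letter stays C (same as the start), shifted an octave up.
An augmented octave is 13 semitones; 13 semitones up from Cb5 gives C6.

C6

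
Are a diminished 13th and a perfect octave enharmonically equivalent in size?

No

19 semitones (diminished thirteenth) vs 12 semitones (perfect octave): not equal.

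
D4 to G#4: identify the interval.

augmented fourth

D to G spans four letter names (D-E-F-G) — that makes it a fourth of some quality.
D4 to G#4 spans 6 semitones — one semitone wider than the perfect fourth (5) — giving an augmented fourth.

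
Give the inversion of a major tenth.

First reduce the compound major tenth to its simple form, a major third.
The rule of nine gives the new number: 9 − 3 = 6, so a third becomes a sixth.
The quality also flips — major becomes minor — giving a minor sixth.

minor 6th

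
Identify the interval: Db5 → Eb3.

m14

Descending from Db5 to Eb3 is the same interval as ascending Eb3 to Db5.
E to D spans seven letter names (E-F-G-A-B-C-D), plus an octave, so the interval is some kind of fourteenth.
A major fourteenth would be 23 semitones, but Eb3 to Db5 is 22 — one semitone narrower, making it a minor fourteenth.
(Equivalently, a compound minor seventh: a minor seventh plus an octave.)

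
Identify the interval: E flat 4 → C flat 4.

Descending from Eb4 to Cb4 is the same interval as ascending Cb4 to Eb4.
C to E spans three letter names (C-D-E) — that makes it a third of some quality.
The major third spans 4 semitones, and Cb4 to Eb4 is exactly 4 semitones — so this is a major third.

major 3rd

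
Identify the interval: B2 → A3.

minor seventh

B to A spans seven letter names (B-C-D-E-F-G-A), so the interval is some kind of seventh.
A major seventh would be 11 semitones, but B2 to A3 is 10 — one semitone narrower, making it a minor seventh.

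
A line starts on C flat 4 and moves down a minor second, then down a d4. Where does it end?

F sharp 3

A minor second down from Cb4 is Bb3.
Bb3 down a diminished fourth → F#3 (4 semitones).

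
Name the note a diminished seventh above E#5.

D6

Seven letter names up from E: D.
Moving 9 semitones up from E#5 (the size of a diminished seventh) reaches D6.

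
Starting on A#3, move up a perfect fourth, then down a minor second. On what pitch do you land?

Up a perfect fourth from A#3: D#4 (5 semitones up).
Down a minor second from D#4: C##4 (1 semitone down).

C##4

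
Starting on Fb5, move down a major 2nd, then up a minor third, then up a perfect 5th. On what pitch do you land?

Dbb6

Down a major second from Fb5: Ebb5 (2 semitones down).
A minor third up from Ebb5 is Gbb5.
Up a perfect fifth from Gbb5: Dbb6 (7 semitones up).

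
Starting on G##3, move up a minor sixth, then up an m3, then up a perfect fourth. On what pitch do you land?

C#5

G##3 up a minor sixth → E#4 (8 semitones).
Up a minor third from E#4: G#4 (3 semitones up).
G#4 up a perfect fourth → C#5 (5 semitones).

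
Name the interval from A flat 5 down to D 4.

Descending from Ab5 to D4 is the same interval as ascending D4 to Ab5.
D to A spans five letter names (D-E-F-G-A), plus an octave, so the interval is some kind of twelfth.
D4 to Ab5 spans 18 semitones — one semitone narrower than the perfect twelfth (19) — giving a diminished twelfth.
(Equivalently, a compound diminished fifth: a diminished fifth plus an octave.)

d12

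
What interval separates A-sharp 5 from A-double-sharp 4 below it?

diminished octave

Descending from A#5 to A##4 is the same interval as ascending A##4 to A#5.
A to A is the same letter name, plus an octave: an octave.
The perfect octave is 12 semitones; here we have 11, one semitone narrower: diminished.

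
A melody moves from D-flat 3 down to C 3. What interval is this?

minor second

Descending from Db3 to C3 is the same interval as ascending C3 to Db3.
C to D spans two letter names (C-D), so the interval is some kind of second.
C3 to Db3 is 1 semitone, a half step short of the major second (2), so this is minor.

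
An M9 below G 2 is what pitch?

F 1

Two letters down from G (plus an octave) reaches F.
Moving 14 semitones down from G2 (the size of a major ninth) reaches F1.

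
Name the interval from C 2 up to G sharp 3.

augmented twelfth

C to G spans five letter names (C-D-E-F-G), plus an octave: a twelfth.
The perfect twelfth is 19 semitones; here we have 20, one semitone wider: augmented.
(Equivalently, a compound augmented fifth: an augmented fifth plus an octave.)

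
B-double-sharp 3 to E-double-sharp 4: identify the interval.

P4

B to E spans four letter names (B-C-D-E), so the interval is some kind of fourth.
Counting semitones, B##3→E##4 is 5, which is the perfect fourth.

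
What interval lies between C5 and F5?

perfect fourth

C to F spans four letter names (C-D-E-F) — that makes it a fourth of some quality.
C5 to F5 is 5 semitones, matching the perfect fourth exactly, so the quality is perfect.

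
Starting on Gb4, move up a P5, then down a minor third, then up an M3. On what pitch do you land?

D5

A perfect fifth up from Gb4 is Db5.
Db5 down a minor third → Bb4 (3 semitones).
Bb4 up a major third → D5 (4 semitones).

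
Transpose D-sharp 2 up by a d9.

E-flat 3

The ninth's letter: D up two letter names plus an octave → E.
A diminished ninth is 12 semitones; 12 semitones up from D#2 gives Eb3.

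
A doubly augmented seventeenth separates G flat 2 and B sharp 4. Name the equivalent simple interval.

AA3

Each octave removed subtracts seven from the number: 17 − 14 = 3.
So a doubly augmented seventeenth is 2 octaves plus a doubly augmented third. The quality is unchanged.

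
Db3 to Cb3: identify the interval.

M2

Descending from Db3 to Cb3 is the same interval as ascending Cb3 to Db3.
C to D spans two letter names (C-D) — that makes it a second of some quality.
Cb3 to Db3 is 2 semitones, matching the major second exactly, so the quality is major.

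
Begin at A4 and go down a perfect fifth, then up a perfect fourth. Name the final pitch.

G4

A4 down a perfect fifth → D4 (7 semitones).
A perfect fourth up from D4 is G4.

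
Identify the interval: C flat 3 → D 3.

C to D spans two letter names (C-D): a second.
The major second is 2 semitones; here we have 3, one semitone wider: augmented.

A2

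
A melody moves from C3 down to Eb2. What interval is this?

major sixth

Descending from C3 to Eb2 is the same interval as ascending Eb2 to C3.
E to C spans six letter names (E-F-G-A-B-C) — that makes it a sixth of some quality.
The major sixth spans 9 semitones, and Eb2 to C3 is exactly 9 semitones — so this is a major sixth.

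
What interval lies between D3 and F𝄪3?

augmented third

D to F spans three letter names (D-E-F), so the interval is some kind of third.
The major third is 4 semitones; here we have 5, one semitone wider: augmented.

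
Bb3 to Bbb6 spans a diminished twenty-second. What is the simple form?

Each octave removed subtracts seven from the number: 22 − 14 = 8.
That makes a diminished twenty-second a compound diminished octave — 2 octaves plus a diminished octave.

diminished octave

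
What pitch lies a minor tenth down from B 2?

G sharp 1

Counting three letter names plus an octave down from B lands on G.
A minor tenth is 15 semitones; 15 semitones down from B2 gives G#1.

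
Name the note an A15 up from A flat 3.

A 5

For a fifteenth the letter name doesn't change: still A, two octaves up.
An augmented fifteenth spans 25 semitones, so from Ab3 the target pitch is A5.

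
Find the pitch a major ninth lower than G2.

Two letters down from G (plus an octave) reaches F.
A major ninth spans 14 semitones, so from G2 the target pitch is F1.

F1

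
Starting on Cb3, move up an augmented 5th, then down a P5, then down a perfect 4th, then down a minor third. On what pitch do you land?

E2

An augmented fifth up from Cb3 is G3.
G3 down a perfect fifth → C3 (7 semitones).
Down a perfect fourth from C3: G2 (5 semitones down).
Down a minor third from G2: E2 (3 semitones down).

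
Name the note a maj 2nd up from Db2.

Eb2

Counting two letter names up from D lands on E.
Moving 2 semitones up from Db2 (the size of a major second) reaches Eb2.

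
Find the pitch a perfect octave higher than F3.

F4

The letter stays F (same as the start), shifted an octave up.
A perfect octave spans 12 semitones, so from F3 the target pitch is F4.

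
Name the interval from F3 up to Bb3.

F to B spans four letter names (F-G-A-B): a fourth.
F3 to Bb3 is 5 semitones, matching the perfect fourth exactly, so the quality is perfect.

perfect fourth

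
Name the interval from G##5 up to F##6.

minor 7th

G to F spans seven letter names (G-A-B-C-D-E-F) — that makes it a seventh of some quality.
G##5 to F##6 is 10 semitones, a half step short of the major seventh (11), so this is minor.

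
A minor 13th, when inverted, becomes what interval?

First reduce the compound minor thirteenth to its simple form, a minor sixth.
Inverted interval numbers add to nine, so a sixth pairs with a third (6 + 3 = 9).
Quality inverts too: minor becomes major. That makes the inversion a major third.

M3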